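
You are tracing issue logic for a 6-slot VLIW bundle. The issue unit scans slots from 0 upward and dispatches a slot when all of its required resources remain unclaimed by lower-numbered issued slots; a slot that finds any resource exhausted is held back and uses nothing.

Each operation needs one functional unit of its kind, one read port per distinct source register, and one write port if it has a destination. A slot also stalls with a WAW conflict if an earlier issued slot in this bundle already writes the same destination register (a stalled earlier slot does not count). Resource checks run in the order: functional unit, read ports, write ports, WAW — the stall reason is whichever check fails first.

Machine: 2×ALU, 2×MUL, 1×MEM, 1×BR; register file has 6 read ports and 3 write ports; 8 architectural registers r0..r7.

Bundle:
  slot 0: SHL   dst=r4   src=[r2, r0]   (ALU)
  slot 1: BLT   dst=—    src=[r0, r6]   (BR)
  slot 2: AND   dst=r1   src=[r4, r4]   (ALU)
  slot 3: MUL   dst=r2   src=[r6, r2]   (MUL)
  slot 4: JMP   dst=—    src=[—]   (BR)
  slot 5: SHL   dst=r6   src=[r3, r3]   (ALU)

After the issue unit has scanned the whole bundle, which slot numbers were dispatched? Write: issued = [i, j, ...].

(0) want 1×ALU +2rd +1wr — yes → AL1|MU2|ME1|BR1|rd4|wr2
(1) want 1×BR +2rd +0wr — yes → AL1|MU2|ME1|BR0|rd2|wr2
(2) want 1×ALU +1rd +1wr — yes → AL0|MU2|ME1|BR0|rd1|wr1
(3) want 1×MUL +2rd +1wr — RD_PORT → AL0|MU2|ME1|BR0|rd1|wr1
(4) want 1×BR +0rd +0wr — FU → AL0|MU2|ME1|BR0|rd1|wr1
(5) want 1×ALU +1rd +1wr — FU → AL0|MU2|ME1|BR0|rd1|wr1

issued = [0, 1, 2]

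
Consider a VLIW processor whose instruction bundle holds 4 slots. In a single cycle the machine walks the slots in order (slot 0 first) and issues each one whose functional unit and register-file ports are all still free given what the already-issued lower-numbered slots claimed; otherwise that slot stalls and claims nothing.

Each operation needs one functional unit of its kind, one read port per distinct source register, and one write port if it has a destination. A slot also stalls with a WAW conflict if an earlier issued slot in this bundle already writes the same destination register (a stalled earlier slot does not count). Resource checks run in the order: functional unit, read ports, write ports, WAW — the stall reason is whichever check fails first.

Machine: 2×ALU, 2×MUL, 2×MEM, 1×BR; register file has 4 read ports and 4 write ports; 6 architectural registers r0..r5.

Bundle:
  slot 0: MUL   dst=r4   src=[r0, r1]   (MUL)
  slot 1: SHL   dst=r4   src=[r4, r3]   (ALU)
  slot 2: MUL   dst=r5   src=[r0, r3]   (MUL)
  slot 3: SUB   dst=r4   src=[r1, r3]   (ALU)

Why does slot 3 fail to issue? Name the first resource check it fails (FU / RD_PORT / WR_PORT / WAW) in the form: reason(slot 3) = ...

reason(slot 3) = RD_PORT

(0) want 1×MUL +2rd +1wr — yes → AL2|MU1|ME2|BR1|rd2|wr3
(1) want 1×ALU +2rd +1wr — WAW → AL2|MU1|ME2|BR1|rd2|wr3
(2) want 1×MUL +2rd +1wr — yes → AL2|MU0|ME2|BR1|rd0|wr2
(3) want 1×ALU +2rd +1wr — RD_PORT → AL2|MU0|ME2|BR1|rd0|wr2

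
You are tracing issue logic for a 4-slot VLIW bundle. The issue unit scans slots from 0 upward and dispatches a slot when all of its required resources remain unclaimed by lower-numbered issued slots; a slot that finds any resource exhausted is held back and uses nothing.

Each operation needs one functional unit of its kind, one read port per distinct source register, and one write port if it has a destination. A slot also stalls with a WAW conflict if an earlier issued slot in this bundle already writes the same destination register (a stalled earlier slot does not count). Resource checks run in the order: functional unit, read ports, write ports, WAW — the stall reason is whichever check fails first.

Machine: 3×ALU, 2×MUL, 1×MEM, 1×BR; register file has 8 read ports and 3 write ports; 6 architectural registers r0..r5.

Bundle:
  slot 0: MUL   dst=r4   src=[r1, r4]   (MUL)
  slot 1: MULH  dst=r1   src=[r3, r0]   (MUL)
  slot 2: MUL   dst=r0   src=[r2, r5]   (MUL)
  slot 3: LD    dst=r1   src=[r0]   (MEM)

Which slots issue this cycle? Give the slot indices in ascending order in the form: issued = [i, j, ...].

#0 MUL src=r1,r4 dispatched  <A:3 Mu:1 Ld:1 B:1 rd:6 wr:2>
#1 MUL src=r3,r0 dispatched  <A:3 Mu:0 Ld:1 B:1 rd:4 wr:1>
#2 MUL src=r2,r5 held:FU  <A:3 Mu:0 Ld:1 B:1 rd:4 wr:1>
#3 MEM src=r0 held:WAW  <A:3 Mu:0 Ld:1 B:1 rd:4 wr:1>

issued = [0, 1]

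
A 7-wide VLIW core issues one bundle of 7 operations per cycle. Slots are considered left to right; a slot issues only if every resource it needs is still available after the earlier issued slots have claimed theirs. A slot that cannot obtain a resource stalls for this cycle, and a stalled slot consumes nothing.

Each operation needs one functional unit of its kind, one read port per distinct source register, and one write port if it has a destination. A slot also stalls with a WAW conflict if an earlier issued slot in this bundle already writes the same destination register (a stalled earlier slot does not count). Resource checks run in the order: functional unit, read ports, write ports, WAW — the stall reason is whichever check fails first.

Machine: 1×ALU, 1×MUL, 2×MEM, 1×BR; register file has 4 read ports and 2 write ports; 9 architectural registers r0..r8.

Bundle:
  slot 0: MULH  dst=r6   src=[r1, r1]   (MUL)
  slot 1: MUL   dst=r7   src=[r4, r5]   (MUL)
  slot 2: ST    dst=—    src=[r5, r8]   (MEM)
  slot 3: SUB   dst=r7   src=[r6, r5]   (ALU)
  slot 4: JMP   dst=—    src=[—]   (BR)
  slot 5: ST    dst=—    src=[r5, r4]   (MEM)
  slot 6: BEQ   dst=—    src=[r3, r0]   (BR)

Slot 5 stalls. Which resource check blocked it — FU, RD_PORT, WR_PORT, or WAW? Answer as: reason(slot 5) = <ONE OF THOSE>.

[0] MUL needs rd=1 wr=1: ok; after: ALU=1 MUL=0 MEM=2 BR=1, R=3, W=1
[1] MUL needs rd=2 wr=1: FU; after: ALU=1 MUL=0 MEM=2 BR=1, R=3, W=1
[2] MEM needs rd=2 wr=0: ok; after: ALU=1 MUL=0 MEM=1 BR=1, R=1, W=1
[3] ALU needs rd=2 wr=1: RD_PORT; after: ALU=1 MUL=0 MEM=1 BR=1, R=1, W=1
[4] BR needs rd=0 wr=0: ok; after: ALU=1 MUL=0 MEM=1 BR=0, R=1, W=1
[5] MEM needs rd=2 wr=0: RD_PORT; after: ALU=1 MUL=0 MEM=1 BR=0, R=1, W=1
[6] BR needs rd=2 wr=0: FU; after: ALU=1 MUL=0 MEM=1 BR=0, R=1, W=1

reason(slot 5) = RD_PORT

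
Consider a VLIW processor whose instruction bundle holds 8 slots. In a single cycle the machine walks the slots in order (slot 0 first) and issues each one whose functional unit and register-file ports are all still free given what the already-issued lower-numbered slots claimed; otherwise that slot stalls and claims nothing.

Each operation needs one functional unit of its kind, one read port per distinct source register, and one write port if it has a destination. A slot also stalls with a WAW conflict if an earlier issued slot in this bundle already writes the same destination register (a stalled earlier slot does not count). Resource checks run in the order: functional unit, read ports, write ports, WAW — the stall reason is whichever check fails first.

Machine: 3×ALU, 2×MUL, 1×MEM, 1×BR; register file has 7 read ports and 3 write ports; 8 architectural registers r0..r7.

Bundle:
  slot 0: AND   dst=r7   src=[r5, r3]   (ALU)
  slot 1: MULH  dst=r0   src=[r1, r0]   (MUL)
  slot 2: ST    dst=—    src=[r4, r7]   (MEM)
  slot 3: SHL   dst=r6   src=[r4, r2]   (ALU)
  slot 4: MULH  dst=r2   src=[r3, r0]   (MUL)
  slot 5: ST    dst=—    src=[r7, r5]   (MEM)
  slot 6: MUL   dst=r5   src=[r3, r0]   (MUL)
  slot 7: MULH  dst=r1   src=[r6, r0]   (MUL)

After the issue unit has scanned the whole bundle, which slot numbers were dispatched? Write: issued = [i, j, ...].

slot 0 (ALU): ISSUE — free A2,Mu2,Ld1,B1 rp5 wp2
slot 1 (MUL): ISSUE — free A2,Mu1,Ld1,B1 rp3 wp1
slot 2 (MEM): ISSUE — free A2,Mu1,Ld0,B1 rp1 wp1
slot 3 (ALU): stall RD_PORT — free A2,Mu1,Ld0,B1 rp1 wp1
slot 4 (MUL): stall RD_PORT — free A2,Mu1,Ld0,B1 rp1 wp1
slot 5 (MEM): stall FU — free A2,Mu1,Ld0,B1 rp1 wp1
slot 6 (MUL): stall RD_PORT — free A2,Mu1,Ld0,B1 rp1 wp1
slot 7 (MUL): stall RD_PORT — free A2,Mu1,Ld0,B1 rp1 wp1

issued = [0, 1, 2]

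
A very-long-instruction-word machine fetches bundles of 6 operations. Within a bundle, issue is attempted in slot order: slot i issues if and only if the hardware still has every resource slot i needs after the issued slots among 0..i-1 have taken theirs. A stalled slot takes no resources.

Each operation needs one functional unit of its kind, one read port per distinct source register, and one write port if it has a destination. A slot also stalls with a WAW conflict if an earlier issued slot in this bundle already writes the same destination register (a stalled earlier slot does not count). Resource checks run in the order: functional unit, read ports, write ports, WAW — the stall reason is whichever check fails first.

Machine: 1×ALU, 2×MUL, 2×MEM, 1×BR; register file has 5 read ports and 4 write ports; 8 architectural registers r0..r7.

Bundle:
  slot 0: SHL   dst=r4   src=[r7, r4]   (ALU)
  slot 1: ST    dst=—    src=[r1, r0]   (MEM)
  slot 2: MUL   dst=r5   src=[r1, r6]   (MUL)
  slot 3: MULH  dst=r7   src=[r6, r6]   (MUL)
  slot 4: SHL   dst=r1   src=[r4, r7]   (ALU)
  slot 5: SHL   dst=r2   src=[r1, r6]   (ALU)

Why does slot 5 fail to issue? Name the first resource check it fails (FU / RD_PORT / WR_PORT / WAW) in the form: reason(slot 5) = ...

reason(slot 5) = FU

[0] ALU needs rd=2 wr=1: ok; after: ALU=0 MUL=2 MEM=2 BR=1, R=3, W=3
[1] MEM needs rd=2 wr=0: ok; after: ALU=0 MUL=2 MEM=1 BR=1, R=1, W=3
[2] MUL needs rd=2 wr=1: RD_PORT; after: ALU=0 MUL=2 MEM=1 BR=1, R=1, W=3
[3] MUL needs rd=1 wr=1: ok; after: ALU=0 MUL=1 MEM=1 BR=1, R=0, W=2
[4] ALU needs rd=2 wr=1: FU; after: ALU=0 MUL=1 MEM=1 BR=1, R=0, W=2
[5] ALU needs rd=2 wr=1: FU; after: ALU=0 MUL=1 MEM=1 BR=1, R=0, W=2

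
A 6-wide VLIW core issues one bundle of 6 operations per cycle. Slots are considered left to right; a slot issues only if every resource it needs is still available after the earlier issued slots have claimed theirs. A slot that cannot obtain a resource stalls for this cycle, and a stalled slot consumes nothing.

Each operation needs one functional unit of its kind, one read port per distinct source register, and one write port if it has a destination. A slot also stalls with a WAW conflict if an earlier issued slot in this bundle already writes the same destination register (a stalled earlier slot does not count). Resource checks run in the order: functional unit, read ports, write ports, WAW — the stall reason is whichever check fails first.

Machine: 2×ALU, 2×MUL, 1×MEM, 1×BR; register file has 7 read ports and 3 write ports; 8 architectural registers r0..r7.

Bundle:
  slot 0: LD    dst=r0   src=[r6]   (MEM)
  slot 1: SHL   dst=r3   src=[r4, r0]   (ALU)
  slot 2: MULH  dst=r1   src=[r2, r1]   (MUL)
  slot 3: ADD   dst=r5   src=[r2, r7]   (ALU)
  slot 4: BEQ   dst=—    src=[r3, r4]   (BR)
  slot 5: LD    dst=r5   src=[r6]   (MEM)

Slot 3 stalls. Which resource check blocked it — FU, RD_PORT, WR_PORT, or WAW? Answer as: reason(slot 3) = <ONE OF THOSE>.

slot 0 (MEM): ISSUE — free A2,Mu2,Ld0,B1 rp6 wp2
slot 1 (ALU): ISSUE — free A1,Mu2,Ld0,B1 rp4 wp1
slot 2 (MUL): ISSUE — free A1,Mu1,Ld0,B1 rp2 wp0
slot 3 (ALU): stall WR_PORT — free A1,Mu1,Ld0,B1 rp2 wp0
slot 4 (BR): ISSUE — free A1,Mu1,Ld0,B0 rp0 wp0
slot 5 (MEM): stall FU — free A1,Mu1,Ld0,B0 rp0 wp0

reason(slot 3) = WR_PORT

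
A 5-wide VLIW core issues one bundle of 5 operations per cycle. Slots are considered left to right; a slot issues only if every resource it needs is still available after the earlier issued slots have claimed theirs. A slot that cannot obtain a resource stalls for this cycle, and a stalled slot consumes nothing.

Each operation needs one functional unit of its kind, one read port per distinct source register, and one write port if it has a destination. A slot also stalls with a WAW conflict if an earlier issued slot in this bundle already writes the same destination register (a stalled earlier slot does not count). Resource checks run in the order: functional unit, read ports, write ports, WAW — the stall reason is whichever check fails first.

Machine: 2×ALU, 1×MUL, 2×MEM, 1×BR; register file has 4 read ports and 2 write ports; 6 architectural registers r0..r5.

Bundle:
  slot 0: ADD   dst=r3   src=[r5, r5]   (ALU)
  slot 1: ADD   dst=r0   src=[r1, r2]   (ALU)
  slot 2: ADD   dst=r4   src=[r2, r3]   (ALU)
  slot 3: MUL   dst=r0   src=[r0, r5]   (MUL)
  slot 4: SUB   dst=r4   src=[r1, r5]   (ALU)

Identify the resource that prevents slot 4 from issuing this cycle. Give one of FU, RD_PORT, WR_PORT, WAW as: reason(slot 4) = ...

[0] ALU needs rd=1 wr=1: ok; after: ALU=1 MUL=1 MEM=2 BR=1, R=3, W=1
[1] ALU needs rd=2 wr=1: ok; after: ALU=0 MUL=1 MEM=2 BR=1, R=1, W=0
[2] ALU needs rd=2 wr=1: FU; after: ALU=0 MUL=1 MEM=2 BR=1, R=1, W=0
[3] MUL needs rd=2 wr=1: RD_PORT; after: ALU=0 MUL=1 MEM=2 BR=1, R=1, W=0
[4] ALU needs rd=2 wr=1: FU; after: ALU=0 MUL=1 MEM=2 BR=1, R=1, W=0

reason(slot 4) = FU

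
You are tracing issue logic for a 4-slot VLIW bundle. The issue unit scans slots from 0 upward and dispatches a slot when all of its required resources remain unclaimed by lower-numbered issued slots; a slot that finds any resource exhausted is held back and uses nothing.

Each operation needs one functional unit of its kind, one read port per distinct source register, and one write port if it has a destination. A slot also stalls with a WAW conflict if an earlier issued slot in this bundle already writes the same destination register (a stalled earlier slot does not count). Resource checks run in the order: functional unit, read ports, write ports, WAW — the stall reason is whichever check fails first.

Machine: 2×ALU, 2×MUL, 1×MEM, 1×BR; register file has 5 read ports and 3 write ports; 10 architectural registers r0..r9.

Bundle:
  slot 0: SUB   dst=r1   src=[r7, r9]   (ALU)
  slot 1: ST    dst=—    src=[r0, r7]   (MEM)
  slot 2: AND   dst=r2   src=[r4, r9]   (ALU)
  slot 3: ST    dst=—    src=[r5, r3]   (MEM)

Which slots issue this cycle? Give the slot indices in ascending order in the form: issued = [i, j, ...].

issued = [0, 1]

  0. ALU→r1 ⇒ go  {1A/2Mu/1Ld/1B | 3r 2w}
  1. MEM ⇒ go  {1A/2Mu/0Ld/1B | 1r 2w}
  2. ALU→r2 ⇒ no(RD_PORT)  {1A/2Mu/0Ld/1B | 1r 2w}
  3. MEM ⇒ no(FU)  {1A/2Mu/0Ld/1B | 1r 2w}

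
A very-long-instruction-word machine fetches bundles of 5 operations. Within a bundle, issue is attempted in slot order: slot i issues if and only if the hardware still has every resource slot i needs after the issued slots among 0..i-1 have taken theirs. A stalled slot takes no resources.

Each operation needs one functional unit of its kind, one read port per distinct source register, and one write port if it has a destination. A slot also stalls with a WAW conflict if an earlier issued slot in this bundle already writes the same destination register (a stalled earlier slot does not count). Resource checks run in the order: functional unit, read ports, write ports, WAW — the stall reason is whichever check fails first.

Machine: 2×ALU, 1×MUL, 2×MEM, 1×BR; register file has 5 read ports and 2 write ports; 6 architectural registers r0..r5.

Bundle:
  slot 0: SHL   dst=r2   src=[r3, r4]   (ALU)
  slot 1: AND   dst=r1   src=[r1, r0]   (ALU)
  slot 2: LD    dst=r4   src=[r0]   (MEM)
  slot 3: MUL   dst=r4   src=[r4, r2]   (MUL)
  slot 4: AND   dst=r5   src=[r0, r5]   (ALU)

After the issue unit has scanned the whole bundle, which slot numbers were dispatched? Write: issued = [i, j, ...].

slot 0 (ALU): ISSUE — free A1,Mu1,Ld2,B1 rp3 wp1
slot 1 (ALU): ISSUE — free A0,Mu1,Ld2,B1 rp1 wp0
slot 2 (MEM): stall WR_PORT — free A0,Mu1,Ld2,B1 rp1 wp0
slot 3 (MUL): stall RD_PORT — free A0,Mu1,Ld2,B1 rp1 wp0
slot 4 (ALU): stall FU — free A0,Mu1,Ld2,B1 rp1 wp0

issued = [0, 1]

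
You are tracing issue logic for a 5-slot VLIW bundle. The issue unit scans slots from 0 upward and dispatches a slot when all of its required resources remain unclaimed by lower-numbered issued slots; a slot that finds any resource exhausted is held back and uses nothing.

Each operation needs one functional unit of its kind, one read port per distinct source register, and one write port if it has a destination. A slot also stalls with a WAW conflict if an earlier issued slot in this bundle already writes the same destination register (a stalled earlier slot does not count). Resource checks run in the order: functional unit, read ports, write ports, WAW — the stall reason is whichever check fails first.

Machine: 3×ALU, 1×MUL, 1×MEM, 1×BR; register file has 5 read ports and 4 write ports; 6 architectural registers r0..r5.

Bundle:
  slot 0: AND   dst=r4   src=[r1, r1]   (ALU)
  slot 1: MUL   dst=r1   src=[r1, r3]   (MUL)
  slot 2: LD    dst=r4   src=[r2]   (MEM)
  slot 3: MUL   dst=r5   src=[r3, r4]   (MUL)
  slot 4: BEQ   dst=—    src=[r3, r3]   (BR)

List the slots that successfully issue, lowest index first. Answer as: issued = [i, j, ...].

issued = [0, 1, 4]

  0. ALU→r4 ⇒ go  {2A/1Mu/1Ld/1B | 4r 3w}
  1. MUL→r1 ⇒ go  {2A/0Mu/1Ld/1B | 2r 2w}
  2. MEM→r4 ⇒ no(WAW)  {2A/0Mu/1Ld/1B | 2r 2w}
  3. MUL→r5 ⇒ no(FU)  {2A/0Mu/1Ld/1B | 2r 2w}
  4. BR ⇒ go  {2A/0Mu/1Ld/0B | 1r 2w}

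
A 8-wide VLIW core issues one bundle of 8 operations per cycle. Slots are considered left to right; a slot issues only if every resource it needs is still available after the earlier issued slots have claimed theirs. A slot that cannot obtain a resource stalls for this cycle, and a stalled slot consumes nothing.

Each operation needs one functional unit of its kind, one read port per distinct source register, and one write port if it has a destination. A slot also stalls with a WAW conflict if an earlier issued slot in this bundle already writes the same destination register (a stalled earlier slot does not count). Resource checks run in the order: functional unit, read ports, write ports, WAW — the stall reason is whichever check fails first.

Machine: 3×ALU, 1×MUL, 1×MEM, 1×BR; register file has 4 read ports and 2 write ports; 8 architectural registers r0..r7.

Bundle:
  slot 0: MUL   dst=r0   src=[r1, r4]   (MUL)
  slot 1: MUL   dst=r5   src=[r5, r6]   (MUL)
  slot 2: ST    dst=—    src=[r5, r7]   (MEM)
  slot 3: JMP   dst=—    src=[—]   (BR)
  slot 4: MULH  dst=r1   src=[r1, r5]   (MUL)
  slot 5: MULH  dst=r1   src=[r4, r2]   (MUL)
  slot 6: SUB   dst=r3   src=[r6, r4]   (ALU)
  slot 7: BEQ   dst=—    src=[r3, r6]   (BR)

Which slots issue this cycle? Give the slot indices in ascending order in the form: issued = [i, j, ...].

issued = [0, 2, 3]

[0] MUL needs rd=2 wr=1: ok; after: ALU=3 MUL=0 MEM=1 BR=1, R=2, W=1
[1] MUL needs rd=2 wr=1: FU; after: ALU=3 MUL=0 MEM=1 BR=1, R=2, W=1
[2] MEM needs rd=2 wr=0: ok; after: ALU=3 MUL=0 MEM=0 BR=1, R=0, W=1
[3] BR needs rd=0 wr=0: ok; after: ALU=3 MUL=0 MEM=0 BR=0, R=0, W=1
[4] MUL needs rd=2 wr=1: FU; after: ALU=3 MUL=0 MEM=0 BR=0, R=0, W=1
[5] MUL needs rd=2 wr=1: FU; after: ALU=3 MUL=0 MEM=0 BR=0, R=0, W=1
[6] ALU needs rd=2 wr=1: RD_PORT; after: ALU=3 MUL=0 MEM=0 BR=0, R=0, W=1
[7] BR needs rd=2 wr=0: FU; after: ALU=3 MUL=0 MEM=0 BR=0, R=0, W=1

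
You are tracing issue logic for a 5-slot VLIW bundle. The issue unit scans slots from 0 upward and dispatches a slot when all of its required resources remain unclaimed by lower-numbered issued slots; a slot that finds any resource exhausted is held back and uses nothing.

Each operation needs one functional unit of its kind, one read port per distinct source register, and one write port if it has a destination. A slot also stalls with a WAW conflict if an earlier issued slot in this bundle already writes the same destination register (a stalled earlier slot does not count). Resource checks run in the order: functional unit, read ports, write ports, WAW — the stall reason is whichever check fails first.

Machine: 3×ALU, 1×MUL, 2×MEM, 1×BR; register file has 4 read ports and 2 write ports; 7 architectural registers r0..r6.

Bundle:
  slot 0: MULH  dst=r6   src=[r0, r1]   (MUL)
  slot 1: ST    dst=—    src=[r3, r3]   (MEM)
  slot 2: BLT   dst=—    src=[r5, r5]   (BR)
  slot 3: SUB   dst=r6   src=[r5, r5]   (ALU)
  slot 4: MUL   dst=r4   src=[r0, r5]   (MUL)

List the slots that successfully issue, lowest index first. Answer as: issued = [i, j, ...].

issued = [0, 1, 2]

slot 0 (MUL): ISSUE — free A3,Mu0,Ld2,B1 rp2 wp1
slot 1 (MEM): ISSUE — free A3,Mu0,Ld1,B1 rp1 wp1
slot 2 (BR): ISSUE — free A3,Mu0,Ld1,B0 rp0 wp1
slot 3 (ALU): stall RD_PORT — free A3,Mu0,Ld1,B0 rp0 wp1
slot 4 (MUL): stall FU — free A3,Mu0,Ld1,B0 rp0 wp1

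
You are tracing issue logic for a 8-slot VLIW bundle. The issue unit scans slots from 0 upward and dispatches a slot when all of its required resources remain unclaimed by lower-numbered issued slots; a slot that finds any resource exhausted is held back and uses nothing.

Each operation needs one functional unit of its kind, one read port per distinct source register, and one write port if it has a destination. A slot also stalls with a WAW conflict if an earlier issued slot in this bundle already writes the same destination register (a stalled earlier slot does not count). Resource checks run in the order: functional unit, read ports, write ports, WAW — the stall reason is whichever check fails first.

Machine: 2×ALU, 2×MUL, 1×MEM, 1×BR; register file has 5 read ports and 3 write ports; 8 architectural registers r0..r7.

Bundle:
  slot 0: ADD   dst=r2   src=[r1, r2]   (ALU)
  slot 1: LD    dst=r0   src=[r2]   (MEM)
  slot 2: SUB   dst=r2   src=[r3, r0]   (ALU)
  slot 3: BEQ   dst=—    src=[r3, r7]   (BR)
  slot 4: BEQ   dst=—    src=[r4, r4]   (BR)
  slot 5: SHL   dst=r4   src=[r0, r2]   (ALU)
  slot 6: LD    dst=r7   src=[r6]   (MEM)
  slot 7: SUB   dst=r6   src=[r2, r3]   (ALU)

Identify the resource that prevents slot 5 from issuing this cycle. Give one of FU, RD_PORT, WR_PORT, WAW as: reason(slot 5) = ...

  0. ALU→r2 ⇒ go  {1A/2Mu/1Ld/1B | 3r 2w}
  1. MEM→r0 ⇒ go  {1A/2Mu/0Ld/1B | 2r 1w}
  2. ALU→r2 ⇒ no(WAW)  {1A/2Mu/0Ld/1B | 2r 1w}
  3. BR ⇒ go  {1A/2Mu/0Ld/0B | 0r 1w}
  4. BR ⇒ no(FU)  {1A/2Mu/0Ld/0B | 0r 1w}
  5. ALU→r4 ⇒ no(RD_PORT)  {1A/2Mu/0Ld/0B | 0r 1w}
  6. MEM→r7 ⇒ no(FU)  {1A/2Mu/0Ld/0B | 0r 1w}
  7. ALU→r6 ⇒ no(RD_PORT)  {1A/2Mu/0Ld/0B | 0r 1w}

reason(slot 5) = RD_PORT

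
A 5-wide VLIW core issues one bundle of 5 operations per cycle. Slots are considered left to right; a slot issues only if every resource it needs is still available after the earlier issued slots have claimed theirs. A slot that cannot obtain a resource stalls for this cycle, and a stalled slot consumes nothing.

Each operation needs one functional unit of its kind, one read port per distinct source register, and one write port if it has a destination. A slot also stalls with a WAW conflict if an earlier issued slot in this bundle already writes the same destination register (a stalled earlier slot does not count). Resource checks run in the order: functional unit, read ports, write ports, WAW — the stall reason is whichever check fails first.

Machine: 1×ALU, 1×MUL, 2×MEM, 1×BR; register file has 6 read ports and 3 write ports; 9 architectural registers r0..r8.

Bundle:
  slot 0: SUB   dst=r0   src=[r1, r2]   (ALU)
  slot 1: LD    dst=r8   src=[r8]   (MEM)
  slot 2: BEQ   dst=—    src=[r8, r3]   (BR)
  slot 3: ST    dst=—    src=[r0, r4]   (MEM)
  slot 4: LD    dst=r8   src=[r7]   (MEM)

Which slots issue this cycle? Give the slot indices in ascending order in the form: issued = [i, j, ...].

[0] ALU needs rd=2 wr=1: ok; after: ALU=0 MUL=1 MEM=2 BR=1, R=4, W=2
[1] MEM needs rd=1 wr=1: ok; after: ALU=0 MUL=1 MEM=1 BR=1, R=3, W=1
[2] BR needs rd=2 wr=0: ok; after: ALU=0 MUL=1 MEM=1 BR=0, R=1, W=1
[3] MEM needs rd=2 wr=0: RD_PORT; after: ALU=0 MUL=1 MEM=1 BR=0, R=1, W=1
[4] MEM needs rd=1 wr=1: WAW; after: ALU=0 MUL=1 MEM=1 BR=0, R=1, W=1

issued = [0, 1, 2]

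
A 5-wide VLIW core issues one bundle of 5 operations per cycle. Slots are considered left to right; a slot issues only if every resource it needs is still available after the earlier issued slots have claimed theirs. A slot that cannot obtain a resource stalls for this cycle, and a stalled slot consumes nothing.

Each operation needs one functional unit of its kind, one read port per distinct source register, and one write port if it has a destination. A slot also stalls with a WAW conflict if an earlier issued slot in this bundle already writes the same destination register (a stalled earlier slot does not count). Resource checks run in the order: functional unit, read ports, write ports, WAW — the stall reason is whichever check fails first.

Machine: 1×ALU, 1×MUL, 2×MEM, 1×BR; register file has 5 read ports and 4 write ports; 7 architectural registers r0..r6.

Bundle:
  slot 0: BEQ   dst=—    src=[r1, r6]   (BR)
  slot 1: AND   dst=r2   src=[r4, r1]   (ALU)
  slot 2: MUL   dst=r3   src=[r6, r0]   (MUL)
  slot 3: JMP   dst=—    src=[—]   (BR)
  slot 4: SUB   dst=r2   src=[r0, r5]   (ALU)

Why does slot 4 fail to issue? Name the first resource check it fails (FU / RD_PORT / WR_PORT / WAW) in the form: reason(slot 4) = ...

#0 BR src=r1,r6 dispatched  <A:1 Mu:1 Ld:2 B:0 rd:3 wr:4>
#1 ALU src=r4,r1 dispatched  <A:0 Mu:1 Ld:2 B:0 rd:1 wr:3>
#2 MUL src=r6,r0 held:RD_PORT  <A:0 Mu:1 Ld:2 B:0 rd:1 wr:3>
#3 BR src=- held:FU  <A:0 Mu:1 Ld:2 B:0 rd:1 wr:3>
#4 ALU src=r0,r5 held:FU  <A:0 Mu:1 Ld:2 B:0 rd:1 wr:3>

reason(slot 4) = FU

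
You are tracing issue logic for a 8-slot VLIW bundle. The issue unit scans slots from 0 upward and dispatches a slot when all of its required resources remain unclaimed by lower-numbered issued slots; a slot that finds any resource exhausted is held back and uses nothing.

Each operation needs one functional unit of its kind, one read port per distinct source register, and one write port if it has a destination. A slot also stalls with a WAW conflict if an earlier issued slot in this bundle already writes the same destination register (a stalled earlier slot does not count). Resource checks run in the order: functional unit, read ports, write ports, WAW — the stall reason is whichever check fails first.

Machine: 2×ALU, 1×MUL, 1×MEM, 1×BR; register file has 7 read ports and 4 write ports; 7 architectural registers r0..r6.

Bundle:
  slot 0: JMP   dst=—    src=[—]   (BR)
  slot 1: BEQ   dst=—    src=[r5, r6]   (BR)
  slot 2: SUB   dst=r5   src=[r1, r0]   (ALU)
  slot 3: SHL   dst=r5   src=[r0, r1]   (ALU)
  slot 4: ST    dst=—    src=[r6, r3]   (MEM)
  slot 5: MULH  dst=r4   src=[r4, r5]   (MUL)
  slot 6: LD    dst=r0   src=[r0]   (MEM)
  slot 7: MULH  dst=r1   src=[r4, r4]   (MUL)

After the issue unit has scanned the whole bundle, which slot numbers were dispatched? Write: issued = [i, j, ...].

issued = [0, 2, 4, 5]

(0) want 1×BR +0rd +0wr — yes → AL2|MU1|ME1|BR0|rd7|wr4
(1) want 1×BR +2rd +0wr — FU → AL2|MU1|ME1|BR0|rd7|wr4
(2) want 1×ALU +2rd +1wr — yes → AL1|MU1|ME1|BR0|rd5|wr3
(3) want 1×ALU +2rd +1wr — WAW → AL1|MU1|ME1|BR0|rd5|wr3
(4) want 1×MEM +2rd +0wr — yes → AL1|MU1|ME0|BR0|rd3|wr3
(5) want 1×MUL +2rd +1wr — yes → AL1|MU0|ME0|BR0|rd1|wr2
(6) want 1×MEM +1rd +1wr — FU → AL1|MU0|ME0|BR0|rd1|wr2
(7) want 1×MUL +1rd +1wr — FU → AL1|MU0|ME0|BR0|rd1|wr2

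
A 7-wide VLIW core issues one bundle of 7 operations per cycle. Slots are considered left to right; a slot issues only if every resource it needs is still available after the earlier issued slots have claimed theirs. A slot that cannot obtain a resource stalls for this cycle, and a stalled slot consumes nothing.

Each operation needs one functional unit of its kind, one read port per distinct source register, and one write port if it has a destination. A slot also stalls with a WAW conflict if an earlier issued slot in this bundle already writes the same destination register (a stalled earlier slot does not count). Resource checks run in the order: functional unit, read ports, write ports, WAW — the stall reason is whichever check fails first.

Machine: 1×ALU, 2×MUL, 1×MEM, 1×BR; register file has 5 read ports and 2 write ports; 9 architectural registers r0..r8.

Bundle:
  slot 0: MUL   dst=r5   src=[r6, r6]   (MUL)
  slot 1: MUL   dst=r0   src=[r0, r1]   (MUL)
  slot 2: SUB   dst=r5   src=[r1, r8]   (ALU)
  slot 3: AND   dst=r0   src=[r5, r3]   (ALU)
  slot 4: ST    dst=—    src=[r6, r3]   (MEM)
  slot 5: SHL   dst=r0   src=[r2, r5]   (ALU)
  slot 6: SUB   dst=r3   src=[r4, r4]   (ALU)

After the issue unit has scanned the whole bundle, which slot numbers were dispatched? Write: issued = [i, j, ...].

issued = [0, 1, 4]

(0) want 1×MUL +1rd +1wr — yes → AL1|MU1|ME1|BR1|rd4|wr1
(1) want 1×MUL +2rd +1wr — yes → AL1|MU0|ME1|BR1|rd2|wr0
(2) want 1×ALU +2rd +1wr — WR_PORT → AL1|MU0|ME1|BR1|rd2|wr0
(3) want 1×ALU +2rd +1wr — WR_PORT → AL1|MU0|ME1|BR1|rd2|wr0
(4) want 1×MEM +2rd +0wr — yes → AL1|MU0|ME0|BR1|rd0|wr0
(5) want 1×ALU +2rd +1wr — RD_PORT → AL1|MU0|ME0|BR1|rd0|wr0
(6) want 1×ALU +1rd +1wr — RD_PORT → AL1|MU0|ME0|BR1|rd0|wr0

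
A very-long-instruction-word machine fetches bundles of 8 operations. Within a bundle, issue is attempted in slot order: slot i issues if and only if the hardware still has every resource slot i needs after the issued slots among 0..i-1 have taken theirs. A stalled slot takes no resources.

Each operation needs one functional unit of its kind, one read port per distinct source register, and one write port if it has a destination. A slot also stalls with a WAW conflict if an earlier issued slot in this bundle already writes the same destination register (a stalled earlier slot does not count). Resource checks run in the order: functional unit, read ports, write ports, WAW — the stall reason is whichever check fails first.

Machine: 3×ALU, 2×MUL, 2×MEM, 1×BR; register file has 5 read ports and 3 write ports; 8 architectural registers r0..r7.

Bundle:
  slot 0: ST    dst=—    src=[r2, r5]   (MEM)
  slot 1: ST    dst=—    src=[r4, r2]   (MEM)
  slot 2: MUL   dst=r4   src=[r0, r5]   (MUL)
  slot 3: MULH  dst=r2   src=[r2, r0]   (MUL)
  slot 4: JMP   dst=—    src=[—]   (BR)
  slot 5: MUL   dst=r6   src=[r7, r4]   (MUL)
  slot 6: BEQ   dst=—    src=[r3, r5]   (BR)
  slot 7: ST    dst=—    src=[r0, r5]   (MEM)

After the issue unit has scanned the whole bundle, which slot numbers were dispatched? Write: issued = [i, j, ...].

(0) want 1×MEM +2rd +0wr — yes → AL3|MU2|ME1|BR1|rd3|wr3
(1) want 1×MEM +2rd +0wr — yes → AL3|MU2|ME0|BR1|rd1|wr3
(2) want 1×MUL +2rd +1wr — RD_PORT → AL3|MU2|ME0|BR1|rd1|wr3
(3) want 1×MUL +2rd +1wr — RD_PORT → AL3|MU2|ME0|BR1|rd1|wr3
(4) want 1×BR +0rd +0wr — yes → AL3|MU2|ME0|BR0|rd1|wr3
(5) want 1×MUL +2rd +1wr — RD_PORT → AL3|MU2|ME0|BR0|rd1|wr3
(6) want 1×BR +2rd +0wr — FU → AL3|MU2|ME0|BR0|rd1|wr3
(7) want 1×MEM +2rd +0wr — FU → AL3|MU2|ME0|BR0|rd1|wr3

issued = [0, 1, 4]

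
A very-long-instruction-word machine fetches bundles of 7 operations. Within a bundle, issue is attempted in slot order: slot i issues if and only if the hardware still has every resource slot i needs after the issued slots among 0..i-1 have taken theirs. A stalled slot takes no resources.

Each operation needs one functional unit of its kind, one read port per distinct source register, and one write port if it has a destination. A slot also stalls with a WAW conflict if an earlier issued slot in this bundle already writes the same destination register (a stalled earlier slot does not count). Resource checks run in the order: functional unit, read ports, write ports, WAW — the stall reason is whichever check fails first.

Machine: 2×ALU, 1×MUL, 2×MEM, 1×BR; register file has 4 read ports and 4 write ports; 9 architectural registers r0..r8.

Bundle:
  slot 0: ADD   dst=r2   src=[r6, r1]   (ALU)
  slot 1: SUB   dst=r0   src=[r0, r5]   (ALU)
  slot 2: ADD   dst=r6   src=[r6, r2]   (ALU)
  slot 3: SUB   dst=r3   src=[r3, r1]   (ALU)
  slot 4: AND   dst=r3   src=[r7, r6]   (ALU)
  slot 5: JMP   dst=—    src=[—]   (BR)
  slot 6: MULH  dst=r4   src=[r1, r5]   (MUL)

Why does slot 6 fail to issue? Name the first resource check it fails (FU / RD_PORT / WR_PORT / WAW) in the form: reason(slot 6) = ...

slot 0 (ALU): ISSUE — free A1,Mu1,Ld2,B1 rp2 wp3
slot 1 (ALU): ISSUE — free A0,Mu1,Ld2,B1 rp0 wp2
slot 2 (ALU): stall FU — free A0,Mu1,Ld2,B1 rp0 wp2
slot 3 (ALU): stall FU — free A0,Mu1,Ld2,B1 rp0 wp2
slot 4 (ALU): stall FU — free A0,Mu1,Ld2,B1 rp0 wp2
slot 5 (BR): ISSUE — free A0,Mu1,Ld2,B0 rp0 wp2
slot 6 (MUL): stall RD_PORT — free A0,Mu1,Ld2,B0 rp0 wp2

reason(slot 6) = RD_PORT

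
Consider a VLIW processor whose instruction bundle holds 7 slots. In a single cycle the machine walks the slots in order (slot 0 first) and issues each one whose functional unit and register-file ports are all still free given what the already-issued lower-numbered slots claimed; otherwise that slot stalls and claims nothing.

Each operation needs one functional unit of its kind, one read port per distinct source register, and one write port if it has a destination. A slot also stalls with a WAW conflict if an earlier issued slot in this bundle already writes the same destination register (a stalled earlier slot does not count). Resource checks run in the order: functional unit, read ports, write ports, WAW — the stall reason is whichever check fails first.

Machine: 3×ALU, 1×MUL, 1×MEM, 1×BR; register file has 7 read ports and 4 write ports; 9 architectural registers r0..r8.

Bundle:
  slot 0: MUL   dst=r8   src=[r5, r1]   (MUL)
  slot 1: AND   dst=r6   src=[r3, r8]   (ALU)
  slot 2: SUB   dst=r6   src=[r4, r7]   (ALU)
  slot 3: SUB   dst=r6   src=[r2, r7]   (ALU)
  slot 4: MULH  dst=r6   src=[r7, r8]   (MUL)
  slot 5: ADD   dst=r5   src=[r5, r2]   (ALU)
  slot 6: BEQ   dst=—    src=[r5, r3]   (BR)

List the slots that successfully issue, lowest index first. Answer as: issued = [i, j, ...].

issued = [0, 1, 5]

slot 0 (MUL): ISSUE — free A3,Mu0,Ld1,B1 rp5 wp3
slot 1 (ALU): ISSUE — free A2,Mu0,Ld1,B1 rp3 wp2
slot 2 (ALU): stall WAW — free A2,Mu0,Ld1,B1 rp3 wp2
slot 3 (ALU): stall WAW — free A2,Mu0,Ld1,B1 rp3 wp2
slot 4 (MUL): stall FU — free A2,Mu0,Ld1,B1 rp3 wp2
slot 5 (ALU): ISSUE — free A1,Mu0,Ld1,B1 rp1 wp1
slot 6 (BR): stall RD_PORT — free A1,Mu0,Ld1,B1 rp1 wp1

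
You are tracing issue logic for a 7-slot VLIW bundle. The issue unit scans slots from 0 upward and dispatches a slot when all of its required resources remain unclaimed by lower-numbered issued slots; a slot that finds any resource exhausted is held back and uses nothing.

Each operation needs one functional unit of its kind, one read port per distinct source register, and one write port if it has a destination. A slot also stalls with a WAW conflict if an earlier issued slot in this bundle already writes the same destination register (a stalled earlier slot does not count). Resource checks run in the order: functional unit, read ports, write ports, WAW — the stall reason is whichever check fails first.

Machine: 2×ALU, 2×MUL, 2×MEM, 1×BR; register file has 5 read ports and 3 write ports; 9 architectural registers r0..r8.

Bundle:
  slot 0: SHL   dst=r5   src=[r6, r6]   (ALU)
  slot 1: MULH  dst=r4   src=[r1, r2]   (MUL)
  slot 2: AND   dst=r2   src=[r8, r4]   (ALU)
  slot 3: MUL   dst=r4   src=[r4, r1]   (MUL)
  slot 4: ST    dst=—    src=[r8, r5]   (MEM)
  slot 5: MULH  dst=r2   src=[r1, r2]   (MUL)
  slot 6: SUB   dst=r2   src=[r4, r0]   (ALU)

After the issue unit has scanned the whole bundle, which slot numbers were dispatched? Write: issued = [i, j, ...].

(0) want 1×ALU +1rd +1wr — yes → AL1|MU2|ME2|BR1|rd4|wr2
(1) want 1×MUL +2rd +1wr — yes → AL1|MU1|ME2|BR1|rd2|wr1
(2) want 1×ALU +2rd +1wr — yes → AL0|MU1|ME2|BR1|rd0|wr0
(3) want 1×MUL +2rd +1wr — RD_PORT → AL0|MU1|ME2|BR1|rd0|wr0
(4) want 1×MEM +2rd +0wr — RD_PORT → AL0|MU1|ME2|BR1|rd0|wr0
(5) want 1×MUL +2rd +1wr — RD_PORT → AL0|MU1|ME2|BR1|rd0|wr0
(6) want 1×ALU +2rd +1wr — FU → AL0|MU1|ME2|BR1|rd0|wr0

issued = [0, 1, 2]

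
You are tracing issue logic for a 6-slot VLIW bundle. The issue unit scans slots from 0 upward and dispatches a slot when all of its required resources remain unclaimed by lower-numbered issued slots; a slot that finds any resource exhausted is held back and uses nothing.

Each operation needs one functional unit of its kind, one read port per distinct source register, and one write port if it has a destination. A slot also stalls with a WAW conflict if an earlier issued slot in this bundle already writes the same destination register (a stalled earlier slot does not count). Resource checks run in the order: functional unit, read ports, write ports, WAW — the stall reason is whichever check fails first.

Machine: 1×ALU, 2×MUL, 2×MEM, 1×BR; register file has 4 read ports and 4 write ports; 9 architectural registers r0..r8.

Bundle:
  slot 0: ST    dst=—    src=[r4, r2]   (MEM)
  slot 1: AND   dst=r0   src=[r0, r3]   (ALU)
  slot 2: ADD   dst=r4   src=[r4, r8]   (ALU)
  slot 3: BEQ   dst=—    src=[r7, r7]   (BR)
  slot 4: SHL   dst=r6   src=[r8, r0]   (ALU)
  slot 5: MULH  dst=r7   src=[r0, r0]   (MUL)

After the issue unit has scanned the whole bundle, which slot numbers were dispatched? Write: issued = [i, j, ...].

issued = [0, 1]

slot 0 (MEM): ISSUE — free A1,Mu2,Ld1,B1 rp2 wp4
slot 1 (ALU): ISSUE — free A0,Mu2,Ld1,B1 rp0 wp3
slot 2 (ALU): stall FU — free A0,Mu2,Ld1,B1 rp0 wp3
slot 3 (BR): stall RD_PORT — free A0,Mu2,Ld1,B1 rp0 wp3
slot 4 (ALU): stall FU — free A0,Mu2,Ld1,B1 rp0 wp3
slot 5 (MUL): stall RD_PORT — free A0,Mu2,Ld1,B1 rp0 wp3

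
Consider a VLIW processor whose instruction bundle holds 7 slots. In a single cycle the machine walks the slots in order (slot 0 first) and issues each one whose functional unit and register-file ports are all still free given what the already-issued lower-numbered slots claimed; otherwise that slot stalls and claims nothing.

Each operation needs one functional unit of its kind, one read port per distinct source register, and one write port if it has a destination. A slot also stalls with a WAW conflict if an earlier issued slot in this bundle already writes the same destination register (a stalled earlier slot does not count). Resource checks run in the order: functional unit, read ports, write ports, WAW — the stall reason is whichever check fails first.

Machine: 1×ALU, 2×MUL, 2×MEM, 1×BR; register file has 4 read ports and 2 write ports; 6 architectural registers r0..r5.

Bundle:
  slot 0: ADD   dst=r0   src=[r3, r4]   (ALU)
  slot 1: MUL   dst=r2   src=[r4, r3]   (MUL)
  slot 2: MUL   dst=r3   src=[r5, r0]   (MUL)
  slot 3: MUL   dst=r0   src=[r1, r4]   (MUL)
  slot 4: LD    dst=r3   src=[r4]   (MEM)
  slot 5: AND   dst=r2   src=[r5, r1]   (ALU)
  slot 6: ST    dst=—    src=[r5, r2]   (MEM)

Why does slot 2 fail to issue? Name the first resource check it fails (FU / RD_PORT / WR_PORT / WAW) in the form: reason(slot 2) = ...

slot 0 (ALU): ISSUE — free A0,Mu2,Ld2,B1 rp2 wp1
slot 1 (MUL): ISSUE — free A0,Mu1,Ld2,B1 rp0 wp0
slot 2 (MUL): stall RD_PORT — free A0,Mu1,Ld2,B1 rp0 wp0
slot 3 (MUL): stall RD_PORT — free A0,Mu1,Ld2,B1 rp0 wp0
slot 4 (MEM): stall RD_PORT — free A0,Mu1,Ld2,B1 rp0 wp0
slot 5 (ALU): stall FU — free A0,Mu1,Ld2,B1 rp0 wp0
slot 6 (MEM): stall RD_PORT — free A0,Mu1,Ld2,B1 rp0 wp0

reason(slot 2) = RD_PORT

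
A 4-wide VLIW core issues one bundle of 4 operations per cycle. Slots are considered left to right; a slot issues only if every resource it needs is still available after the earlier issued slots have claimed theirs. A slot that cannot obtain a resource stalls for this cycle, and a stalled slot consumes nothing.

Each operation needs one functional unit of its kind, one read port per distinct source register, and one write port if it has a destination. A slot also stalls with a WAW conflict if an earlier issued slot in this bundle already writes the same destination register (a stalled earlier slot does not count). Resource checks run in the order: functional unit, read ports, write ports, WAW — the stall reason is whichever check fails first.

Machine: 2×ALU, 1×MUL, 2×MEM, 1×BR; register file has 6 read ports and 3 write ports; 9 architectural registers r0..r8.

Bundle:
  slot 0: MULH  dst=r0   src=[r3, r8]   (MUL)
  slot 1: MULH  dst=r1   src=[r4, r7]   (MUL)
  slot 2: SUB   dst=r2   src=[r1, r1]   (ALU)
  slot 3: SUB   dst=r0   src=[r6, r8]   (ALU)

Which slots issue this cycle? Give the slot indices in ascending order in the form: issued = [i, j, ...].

(0) want 1×MUL +2rd +1wr — yes → AL2|MU0|ME2|BR1|rd4|wr2
(1) want 1×MUL +2rd +1wr — FU → AL2|MU0|ME2|BR1|rd4|wr2
(2) want 1×ALU +1rd +1wr — yes → AL1|MU0|ME2|BR1|rd3|wr1
(3) want 1×ALU +2rd +1wr — WAW → AL1|MU0|ME2|BR1|rd3|wr1

issued = [0, 2]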